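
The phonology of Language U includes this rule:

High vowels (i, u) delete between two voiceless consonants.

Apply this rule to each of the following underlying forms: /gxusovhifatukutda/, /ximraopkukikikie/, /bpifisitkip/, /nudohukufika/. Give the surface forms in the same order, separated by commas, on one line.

/gxusovhifatukutda/: /u/ is a high vowel flanked by voiceless consonants /x/ and /s/, so it deletes. /i/ is a high vowel flanked by voiceless consonants /h/ and /f/, so it deletes. /u/ is a high vowel flanked by voiceless consonants /t/ and /k/, so it deletes. /u/ is a high vowel flanked by voiceless consonants /k/ and /t/, so it deletes. → [gxsovhfatktda].
/ximraopkukikikie/: /u/ is a high vowel flanked by voiceless consonants /k/ and /k/, so it deletes. /i/ is a high vowel flanked by voiceless consonants /k/ and /k/, so it deletes. /i/ is a high vowel flanked by voiceless consonants /k/ and /k/, so it deletes. → [ximraopkkkkie].
/bpifisitkip/: /i/ is a high vowel flanked by voiceless consonants /p/ and /f/, so it deletes. /i/ is a high vowel flanked by voiceless consonants /f/ and /s/, so it deletes. /i/ is a high vowel flanked by voiceless consonants /s/ and /t/, so it deletes. /i/ is a high vowel flanked by voiceless consonants /k/ and /p/, so it deletes. → [bpfstkp].
/nudohukufika/: /u/ is a high vowel flanked by voiceless consonants /h/ and /k/, so it deletes. /u/ is a high vowel flanked by voiceless consonants /k/ and /f/, so it deletes. /i/ is a high vowel flanked by voiceless consonants /f/ and /k/, so it deletes. → [nudohkfka].

gxsovhfatktda, ximraopkkkkie, bpfstkp, nudohkfka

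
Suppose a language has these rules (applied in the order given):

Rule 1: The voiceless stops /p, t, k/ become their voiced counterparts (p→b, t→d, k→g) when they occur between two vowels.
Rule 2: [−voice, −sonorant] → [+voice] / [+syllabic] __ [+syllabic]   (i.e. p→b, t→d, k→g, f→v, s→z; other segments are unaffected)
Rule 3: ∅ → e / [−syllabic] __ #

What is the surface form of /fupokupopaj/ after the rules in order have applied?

Rule 1 (intervocalic voicing): /p/ is a voiceless stop between vowels /u/ and /o/, so it voices to [b]. /k/ is a voiceless stop between vowels /o/ and /u/, so it voices to [g]. /p/ is a voiceless stop between vowels /u/ and /o/, so it voices to [b]. /p/ is a voiceless stop between vowels /o/ and /a/, so it voices to [b]. /fupokupopaj/ → fubogubobaj.
Rule 2 (intervocalic voicing): no segment meets the environment; /fubogubobaj/ is unchanged.
Rule 3 (final e-epenthesis): the form ends in the consonant /j/, so [e] is inserted word-finally. /fubogubobaj/ → fubogubobaje.

fubogubobaje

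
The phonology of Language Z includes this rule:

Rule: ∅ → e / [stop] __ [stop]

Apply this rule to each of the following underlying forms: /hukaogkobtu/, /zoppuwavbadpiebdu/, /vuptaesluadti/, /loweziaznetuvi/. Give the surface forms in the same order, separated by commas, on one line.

hukaogekobetu, zopepuwavbadepiebedu, vupetaesluadeti, loweziaznetuvi

/hukaogkobtu/: /g/ and /k/ form a stop–stop cluster, so [e] is inserted between them. /b/ and /t/ form a stop–stop cluster, so [e] is inserted between them. → [hukaogekobetu].
/zoppuwavbadpiebdu/: /p/ and /p/ form a stop–stop cluster, so [e] is inserted between them. /d/ and /p/ form a stop–stop cluster, so [e] is inserted between them. /b/ and /d/ form a stop–stop cluster, so [e] is inserted between them. → [zopepuwavbadepiebedu].
/vuptaesluadti/: /p/ and /t/ form a stop–stop cluster, so [e] is inserted between them. /d/ and /t/ form a stop–stop cluster, so [e] is inserted between them. → [vupetaesluadeti].
/loweziaznetuvi/: the rule's environment is not met; surfaces unchanged as [loweziaznetuvi].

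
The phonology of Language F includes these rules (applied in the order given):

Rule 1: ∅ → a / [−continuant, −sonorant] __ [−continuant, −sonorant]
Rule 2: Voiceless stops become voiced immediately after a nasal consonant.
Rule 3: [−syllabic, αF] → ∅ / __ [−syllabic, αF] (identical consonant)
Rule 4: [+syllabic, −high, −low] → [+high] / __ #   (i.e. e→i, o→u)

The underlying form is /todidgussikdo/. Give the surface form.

todidagusikadu

Rule 1 (stop-cluster a-epenthesis): /d/ and /g/ form a stop–stop cluster, so [a] is inserted between them. /k/ and /d/ form a stop–stop cluster, so [a] is inserted between them. /todidgussikdo/ → todidagussikado.
Rule 2 (post-nasal voicing): no segment meets the environment; /todidagussikado/ is unchanged.
Rule 3 (degemination): /ss/ is a geminate; the first /s/ deletes. /todidagussikado/ → todidagusikado.
Rule 4 (final vowel raising): /o/ is a mid vowel in word-final position, so it raises to [u]. /todidagusikado/ → todidagusikadu.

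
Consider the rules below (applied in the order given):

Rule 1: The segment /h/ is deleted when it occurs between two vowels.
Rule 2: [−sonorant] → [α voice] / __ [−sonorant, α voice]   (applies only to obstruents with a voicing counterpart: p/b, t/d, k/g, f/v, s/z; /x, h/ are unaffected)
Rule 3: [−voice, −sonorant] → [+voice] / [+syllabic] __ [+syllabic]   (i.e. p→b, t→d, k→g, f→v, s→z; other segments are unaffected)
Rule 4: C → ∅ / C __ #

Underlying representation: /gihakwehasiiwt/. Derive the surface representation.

Rule 1 (intervocalic h-deletion): /h/ occurs between vowels /i/ and /a/, so it deletes. /h/ occurs between vowels /e/ and /a/, so it deletes. /gihakwehasiiwt/ → giakweasiiwt.
Rule 2 (regressive voicing assimilation): no segment meets the environment; /giakweasiiwt/ is unchanged.
Rule 3 (intervocalic voicing): /s/ is a voiceless obstruent between vowels /a/ and /i/, so it voices to [z]. /giakweasiiwt/ → giakweaziiwt.
Rule 4 (final cluster simplification): /t/ is the second consonant of a word-final cluster /wt/, so it deletes. /giakweaziiwt/ → giakweaziiw.

giakweaziiw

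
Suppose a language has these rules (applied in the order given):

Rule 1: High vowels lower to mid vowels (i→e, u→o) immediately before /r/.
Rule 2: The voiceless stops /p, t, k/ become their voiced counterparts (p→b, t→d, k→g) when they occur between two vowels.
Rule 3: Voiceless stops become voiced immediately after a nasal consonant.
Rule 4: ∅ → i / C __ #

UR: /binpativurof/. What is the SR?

Rule 1 (pre-rhotic lowering): /u/ is a high vowel immediately before /r/, so it lowers to [o]. /binpativurof/ → binpativorof.
Rule 2 (intervocalic voicing): /t/ is a voiceless stop between vowels /a/ and /i/, so it voices to [d]. /binpativorof/ → binpadivorof.
Rule 3 (post-nasal voicing): /p/ is a voiceless stop immediately after the nasal /n/, so it voices to [b]. /binpadivorof/ → binbadivorof.
Rule 4 (final i-epenthesis): the form ends in the consonant /f/, so [i] is inserted word-finally. /binbadivorof/ → binbadivorofi.

binbadivorofi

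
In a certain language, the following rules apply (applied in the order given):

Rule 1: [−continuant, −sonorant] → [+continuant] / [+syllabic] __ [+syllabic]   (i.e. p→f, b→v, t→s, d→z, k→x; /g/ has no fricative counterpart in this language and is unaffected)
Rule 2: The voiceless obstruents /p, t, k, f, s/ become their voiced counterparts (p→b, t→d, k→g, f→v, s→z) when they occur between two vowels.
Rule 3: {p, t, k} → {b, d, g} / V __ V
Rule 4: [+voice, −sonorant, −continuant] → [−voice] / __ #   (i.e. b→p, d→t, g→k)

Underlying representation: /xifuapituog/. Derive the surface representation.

Rule 1 (intervocalic spirantization): /p/ is a stop between vowels /a/ and /i/, so it spirantizes to the fricative [f]. /t/ is a stop between vowels /i/ and /u/, so it spirantizes to the fricative [s]. /xifuapituog/ → xifuafisuog.
Rule 2 (intervocalic voicing): /f/ is a voiceless obstruent between vowels /i/ and /u/, so it voices to [v]. /f/ is a voiceless obstruent between vowels /a/ and /i/, so it voices to [v]. /s/ is a voiceless obstruent between vowels /i/ and /u/, so it voices to [z]. /xifuafisuog/ → xivuavizuog.
Rule 3 (intervocalic voicing): no segment meets the environment; /xivuavizuog/ is unchanged.
Rule 4 (final devoicing): /g/ is a voiced stop in word-final position, so it devoices to [k]. /xivuavizuog/ → xivuavizuok.

xivuavizuok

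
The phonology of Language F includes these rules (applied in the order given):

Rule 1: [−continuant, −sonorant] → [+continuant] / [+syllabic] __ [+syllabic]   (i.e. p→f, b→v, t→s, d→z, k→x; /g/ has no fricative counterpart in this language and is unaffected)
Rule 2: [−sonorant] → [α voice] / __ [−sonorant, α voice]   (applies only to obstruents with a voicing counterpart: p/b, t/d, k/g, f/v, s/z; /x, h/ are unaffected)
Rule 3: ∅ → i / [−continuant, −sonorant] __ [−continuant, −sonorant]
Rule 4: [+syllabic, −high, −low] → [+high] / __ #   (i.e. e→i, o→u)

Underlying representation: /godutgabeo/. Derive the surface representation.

gozudigaveu

Rule 1 (intervocalic spirantization): /d/ is a stop between vowels /o/ and /u/, so it spirantizes to the fricative [z]. /b/ is a stop between vowels /a/ and /e/, so it spirantizes to the fricative [v]. /godutgabeo/ → gozutgaveo.
Rule 2 (regressive voicing assimilation): /t/ precedes the voiced obstruent /g/, so it voices to [d] by assimilation. /gozutgaveo/ → gozudgaveo.
Rule 3 (stop-cluster i-epenthesis): /d/ and /g/ form a stop–stop cluster, so [i] is inserted between them. /gozudgaveo/ → gozudigaveo.
Rule 4 (final vowel raising): /o/ is a mid vowel in word-final position, so it raises to [u]. /gozudigaveo/ → gozudigaveu.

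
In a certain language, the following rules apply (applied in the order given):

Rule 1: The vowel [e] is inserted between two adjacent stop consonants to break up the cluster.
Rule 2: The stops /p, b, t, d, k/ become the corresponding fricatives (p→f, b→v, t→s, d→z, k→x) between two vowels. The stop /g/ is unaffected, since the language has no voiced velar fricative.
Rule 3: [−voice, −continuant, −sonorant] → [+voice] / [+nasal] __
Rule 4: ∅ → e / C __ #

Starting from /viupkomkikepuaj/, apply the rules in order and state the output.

viufexomgixefuaje

Rule 1 (stop-cluster e-epenthesis): /p/ and /k/ form a stop–stop cluster, so [e] is inserted between them. /viupkomkikepuaj/ → viupekomkikepuaj.
Rule 2 (intervocalic spirantization): /p/ is a stop between vowels /u/ and /e/, so it spirantizes to the fricative [f]. /k/ is a stop between vowels /e/ and /o/, so it spirantizes to the fricative [x]. /k/ is a stop between vowels /i/ and /e/, so it spirantizes to the fricative [x]. /p/ is a stop between vowels /e/ and /u/, so it spirantizes to the fricative [f]. /viupekomkikepuaj/ → viufexomkixefuaj.
Rule 3 (post-nasal voicing): /k/ is a voiceless stop immediately after the nasal /m/, so it voices to [g]. /viufexomkixefuaj/ → viufexomgixefuaj.
Rule 4 (final e-epenthesis): the form ends in the consonant /j/, so [e] is inserted word-finally. /viufexomgixefuaj/ → viufexomgixefuaje.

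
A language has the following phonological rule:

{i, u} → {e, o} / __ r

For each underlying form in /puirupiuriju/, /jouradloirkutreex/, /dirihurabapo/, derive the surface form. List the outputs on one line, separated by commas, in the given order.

/puirupiuriju/: /i/ is a high vowel immediately before /r/, so it lowers to [e]. /u/ is a high vowel immediately before /r/, so it lowers to [o]. → [puerupioriju].
/jouradloirkutreex/: /u/ is a high vowel immediately before /r/, so it lowers to [o]. /i/ is a high vowel immediately before /r/, so it lowers to [e]. → [jooradloerkutreex].
/dirihurabapo/: /i/ is a high vowel immediately before /r/, so it lowers to [e]. /u/ is a high vowel immediately before /r/, so it lowers to [o]. → [derihorabapo].

puerupioriju, jooradloerkutreex, derihorabapo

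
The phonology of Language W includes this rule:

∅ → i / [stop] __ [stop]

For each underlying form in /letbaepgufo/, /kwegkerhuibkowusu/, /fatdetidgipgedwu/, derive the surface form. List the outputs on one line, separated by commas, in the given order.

letibaepigufo, kwegikerhuibikowusu, fatidetidigipigedwu

/letbaepgufo/: /t/ and /b/ form a stop–stop cluster, so [i] is inserted between them. /p/ and /g/ form a stop–stop cluster, so [i] is inserted between them. → [letibaepigufo].
/kwegkerhuibkowusu/: /g/ and /k/ form a stop–stop cluster, so [i] is inserted between them. /b/ and /k/ form a stop–stop cluster, so [i] is inserted between them. → [kwegikerhuibikowusu].
/fatdetidgipgedwu/: /t/ and /d/ form a stop–stop cluster, so [i] is inserted between them. /d/ and /g/ form a stop–stop cluster, so [i] is inserted between them. /p/ and /g/ form a stop–stop cluster, so [i] is inserted between them. → [fatidetidigipigedwu].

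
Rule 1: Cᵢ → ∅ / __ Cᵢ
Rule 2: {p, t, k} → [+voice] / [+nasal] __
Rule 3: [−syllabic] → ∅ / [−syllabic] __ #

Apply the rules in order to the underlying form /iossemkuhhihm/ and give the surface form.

iosemguhih

Rule 1 (degemination): /ss/ is a geminate; the first /s/ deletes. /hh/ is a geminate; the first /h/ deletes. /iossemkuhhihm/ → iosemkuhihm.
Rule 2 (post-nasal voicing): /k/ is a voiceless stop immediately after the nasal /m/, so it voices to [g]. /iosemkuhihm/ → iosemguhihm.
Rule 3 (final cluster simplification): /m/ is the second consonant of a word-final cluster /hm/, so it deletes. /iosemguhihm/ → iosemguhih.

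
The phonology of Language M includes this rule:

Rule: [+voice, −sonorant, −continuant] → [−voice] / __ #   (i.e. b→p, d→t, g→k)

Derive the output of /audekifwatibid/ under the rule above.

audekifwatibit

Scanning /audekifwatibid/: /d/ at position 3 is not in the conditioning environment; /b/ at position 12 is not in the conditioning environment; /d/ is a voiced stop in word-final position, so it devoices to [t].
Result: [audekifwatibit].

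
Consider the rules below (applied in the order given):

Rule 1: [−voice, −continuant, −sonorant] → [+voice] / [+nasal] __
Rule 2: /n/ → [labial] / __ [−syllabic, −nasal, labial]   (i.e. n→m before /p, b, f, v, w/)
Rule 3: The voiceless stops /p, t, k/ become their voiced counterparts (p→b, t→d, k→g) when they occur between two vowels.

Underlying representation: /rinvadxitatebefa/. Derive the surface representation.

rimvadxidadebefa

Rule 1 (post-nasal voicing): no segment meets the environment; /rinvadxitatebefa/ is unchanged.
Rule 2 (nasal place assimilation): /n/ precedes the labial consonant /v/, so it assimilates in place to [m]. /rinvadxitatebefa/ → rimvadxitatebefa.
Rule 3 (intervocalic voicing): /t/ is a voiceless stop between vowels /i/ and /a/, so it voices to [d]. /t/ is a voiceless stop between vowels /a/ and /e/, so it voices to [d]. /rimvadxitatebefa/ → rimvadxidadebefa.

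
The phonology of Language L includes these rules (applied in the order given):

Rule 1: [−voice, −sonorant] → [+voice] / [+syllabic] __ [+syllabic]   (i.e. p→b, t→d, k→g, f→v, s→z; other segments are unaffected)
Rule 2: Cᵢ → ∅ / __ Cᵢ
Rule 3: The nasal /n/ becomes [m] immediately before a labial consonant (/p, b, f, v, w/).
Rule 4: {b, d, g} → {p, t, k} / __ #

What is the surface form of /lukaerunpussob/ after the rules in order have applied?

lugaerumpusop

Rule 1 (intervocalic voicing): /k/ is a voiceless obstruent between vowels /u/ and /a/, so it voices to [g]. /lukaerunpussob/ → lugaerunpussob.
Rule 2 (degemination): /ss/ is a geminate; the first /s/ deletes. /lugaerunpussob/ → lugaerunpusob.
Rule 3 (nasal place assimilation): /n/ precedes the labial consonant /p/, so it assimilates in place to [m]. /lugaerunpusob/ → lugaerumpusob.
Rule 4 (final devoicing): /b/ is a voiced stop in word-final position, so it devoices to [p]. /lugaerumpusob/ → lugaerumpusop.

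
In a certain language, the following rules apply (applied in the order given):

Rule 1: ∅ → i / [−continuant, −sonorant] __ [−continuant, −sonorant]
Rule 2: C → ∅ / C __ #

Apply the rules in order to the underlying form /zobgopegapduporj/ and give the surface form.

Rule 1 (stop-cluster i-epenthesis): /b/ and /g/ form a stop–stop cluster, so [i] is inserted between them. /p/ and /d/ form a stop–stop cluster, so [i] is inserted between them. /zobgopegapduporj/ → zobigopegapiduporj.
Rule 2 (final cluster simplification): /j/ is the second consonant of a word-final cluster /rj/, so it deletes. /zobigopegapiduporj/ → zobigopegapidupor.

zobigopegapidupor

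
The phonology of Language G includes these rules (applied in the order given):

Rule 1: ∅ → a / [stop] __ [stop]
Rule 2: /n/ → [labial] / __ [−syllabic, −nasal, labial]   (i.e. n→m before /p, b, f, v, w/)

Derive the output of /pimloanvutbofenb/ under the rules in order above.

pimloamvutabofemb

Rule 1 (stop-cluster a-epenthesis): /t/ and /b/ form a stop–stop cluster, so [a] is inserted between them. /pimloanvutbofenb/ → pimloanvutabofenb.
Rule 2 (nasal place assimilation): /n/ precedes the labial consonant /v/, so it assimilates in place to [m]. /n/ precedes the labial consonant /b/, so it assimilates in place to [m]. /pimloanvutabofenb/ → pimloamvutabofemb.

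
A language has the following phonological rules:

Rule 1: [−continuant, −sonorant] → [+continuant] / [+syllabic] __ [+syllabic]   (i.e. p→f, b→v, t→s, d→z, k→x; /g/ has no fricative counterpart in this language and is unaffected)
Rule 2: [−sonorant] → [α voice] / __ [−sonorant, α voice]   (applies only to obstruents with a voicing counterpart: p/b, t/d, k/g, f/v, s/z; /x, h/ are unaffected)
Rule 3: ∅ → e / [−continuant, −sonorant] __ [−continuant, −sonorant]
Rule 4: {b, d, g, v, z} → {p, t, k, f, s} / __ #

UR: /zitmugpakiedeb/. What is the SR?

Rule 1 (intervocalic spirantization): /k/ is a stop between vowels /a/ and /i/, so it spirantizes to the fricative [x]. /d/ is a stop between vowels /e/ and /e/, so it spirantizes to the fricative [z]. /zitmugpakiedeb/ → zitmugpaxiezeb.
Rule 2 (regressive voicing assimilation): /g/ precedes the voiceless obstruent /p/, so it devoices to [k] by assimilation. /zitmugpaxiezeb/ → zitmukpaxiezeb.
Rule 3 (stop-cluster e-epenthesis): /k/ and /p/ form a stop–stop cluster, so [e] is inserted between them. /zitmukpaxiezeb/ → zitmukepaxiezeb.
Rule 4 (final devoicing): /b/ is a voiced obstruent in word-final position, so it devoices to [p]. /zitmukepaxiezeb/ → zitmukepaxiezep.

zitmukepaxiezep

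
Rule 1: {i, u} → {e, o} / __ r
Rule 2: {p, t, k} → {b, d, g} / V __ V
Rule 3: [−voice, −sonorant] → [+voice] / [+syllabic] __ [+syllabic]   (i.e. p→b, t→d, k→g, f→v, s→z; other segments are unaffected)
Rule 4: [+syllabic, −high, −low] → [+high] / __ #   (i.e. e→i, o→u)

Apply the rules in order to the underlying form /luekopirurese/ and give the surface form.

luegoberorezi

Rule 1 (pre-rhotic lowering): /i/ is a high vowel immediately before /r/, so it lowers to [e]. /u/ is a high vowel immediately before /r/, so it lowers to [o]. /luekopirurese/ → luekoperorese.
Rule 2 (intervocalic voicing): /k/ is a voiceless stop between vowels /e/ and /o/, so it voices to [g]. /p/ is a voiceless stop between vowels /o/ and /e/, so it voices to [b]. /luekoperorese/ → luegoberorese.
Rule 3 (intervocalic voicing): /s/ is a voiceless obstruent between vowels /e/ and /e/, so it voices to [z]. /luegoberorese/ → luegoberoreze.
Rule 4 (final vowel raising): /e/ is a mid vowel in word-final position, so it raises to [i]. /luegoberoreze/ → luegoberorezi.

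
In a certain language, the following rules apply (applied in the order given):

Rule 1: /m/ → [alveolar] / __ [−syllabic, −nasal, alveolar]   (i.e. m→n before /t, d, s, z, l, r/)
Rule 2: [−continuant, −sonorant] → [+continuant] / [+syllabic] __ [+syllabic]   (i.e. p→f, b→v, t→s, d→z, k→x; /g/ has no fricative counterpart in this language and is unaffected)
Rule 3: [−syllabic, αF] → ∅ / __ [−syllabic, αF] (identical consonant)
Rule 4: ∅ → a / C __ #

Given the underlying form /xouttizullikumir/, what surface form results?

Rule 1 (nasal place assimilation): no segment meets the environment; /xouttizullikumir/ is unchanged.
Rule 2 (intervocalic spirantization): /k/ is a stop between vowels /i/ and /u/, so it spirantizes to the fricative [x]. /xouttizullikumir/ → xouttizullixumir.
Rule 3 (degemination): /tt/ is a geminate; the first /t/ deletes. /ll/ is a geminate; the first /l/ deletes. /xouttizullixumir/ → xoutizulixumir.
Rule 4 (final a-epenthesis): the form ends in the consonant /r/, so [a] is inserted word-finally. /xoutizulixumir/ → xoutizulixumira.

xoutizulixumira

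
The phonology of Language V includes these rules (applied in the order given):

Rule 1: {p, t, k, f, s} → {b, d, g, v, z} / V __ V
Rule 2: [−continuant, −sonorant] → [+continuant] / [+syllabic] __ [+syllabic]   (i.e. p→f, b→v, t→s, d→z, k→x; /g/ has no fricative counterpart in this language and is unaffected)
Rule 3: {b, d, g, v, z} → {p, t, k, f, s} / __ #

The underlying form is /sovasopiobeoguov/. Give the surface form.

Rule 1 (intervocalic voicing): /s/ is a voiceless obstruent between vowels /a/ and /o/, so it voices to [z]. /p/ is a voiceless obstruent between vowels /o/ and /i/, so it voices to [b]. /sovasopiobeoguov/ → sovazobiobeoguov.
Rule 2 (intervocalic spirantization): /b/ is a stop between vowels /o/ and /i/, so it spirantizes to the fricative [v]. /b/ is a stop between vowels /o/ and /e/, so it spirantizes to the fricative [v]. /sovazobiobeoguov/ → sovazovioveoguov.
Rule 3 (final devoicing): /v/ is a voiced obstruent in word-final position, so it devoices to [f]. /sovazovioveoguov/ → sovazovioveoguof.

sovazovioveoguof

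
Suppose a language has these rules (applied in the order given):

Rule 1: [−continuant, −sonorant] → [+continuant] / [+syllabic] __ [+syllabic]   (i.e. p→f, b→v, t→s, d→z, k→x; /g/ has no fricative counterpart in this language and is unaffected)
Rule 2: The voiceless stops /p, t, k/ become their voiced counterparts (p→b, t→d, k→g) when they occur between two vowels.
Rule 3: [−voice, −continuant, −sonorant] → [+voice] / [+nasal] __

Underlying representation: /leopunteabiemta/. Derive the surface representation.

leofundeaviemda

Rule 1 (intervocalic spirantization): /p/ is a stop between vowels /o/ and /u/, so it spirantizes to the fricative [f]. /b/ is a stop between vowels /a/ and /i/, so it spirantizes to the fricative [v]. /leopunteabiemta/ → leofunteaviemta.
Rule 2 (intervocalic voicing): no segment meets the environment; /leofunteaviemta/ is unchanged.
Rule 3 (post-nasal voicing): /t/ is a voiceless stop immediately after the nasal /n/, so it voices to [d]. /t/ is a voiceless stop immediately after the nasal /m/, so it voices to [d]. /leofunteaviemta/ → leofundeaviemda.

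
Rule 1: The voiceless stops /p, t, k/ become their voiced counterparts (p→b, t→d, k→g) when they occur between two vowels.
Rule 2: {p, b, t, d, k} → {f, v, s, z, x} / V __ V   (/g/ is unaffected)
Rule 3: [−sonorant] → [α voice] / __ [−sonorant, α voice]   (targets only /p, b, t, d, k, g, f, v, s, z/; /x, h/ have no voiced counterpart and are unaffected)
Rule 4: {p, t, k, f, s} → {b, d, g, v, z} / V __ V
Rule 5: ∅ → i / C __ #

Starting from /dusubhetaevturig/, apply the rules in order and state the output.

duzuphezaefturigi

Rule 1 (intervocalic voicing): /t/ is a voiceless stop between vowels /e/ and /a/, so it voices to [d]. /dusubhetaevturig/ → dusubhedaevturig.
Rule 2 (intervocalic spirantization): /d/ is a stop between vowels /e/ and /a/, so it spirantizes to the fricative [z]. /dusubhedaevturig/ → dusubhezaevturig.
Rule 3 (regressive voicing assimilation): /b/ precedes the voiceless obstruent /h/, so it devoices to [p] by assimilation. /v/ precedes the voiceless obstruent /t/, so it devoices to [f] by assimilation. /dusubhezaevturig/ → dusuphezaefturig.
Rule 4 (intervocalic voicing): /s/ is a voiceless obstruent between vowels /u/ and /u/, so it voices to [z]. /dusuphezaefturig/ → duzuphezaefturig.
Rule 5 (final i-epenthesis): the form ends in the consonant /g/, so [i] is inserted word-finally. /duzuphezaefturig/ → duzuphezaefturigi.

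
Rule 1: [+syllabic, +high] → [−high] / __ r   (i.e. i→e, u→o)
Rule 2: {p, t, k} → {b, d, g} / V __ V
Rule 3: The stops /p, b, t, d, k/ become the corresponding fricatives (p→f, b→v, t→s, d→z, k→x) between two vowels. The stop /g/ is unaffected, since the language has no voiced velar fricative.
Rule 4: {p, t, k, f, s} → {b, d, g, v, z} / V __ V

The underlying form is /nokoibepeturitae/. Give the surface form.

nogoivevezorizae

Rule 1 (pre-rhotic lowering): /u/ is a high vowel immediately before /r/, so it lowers to [o]. /nokoibepeturitae/ → nokoibepetoritae.
Rule 2 (intervocalic voicing): /k/ is a voiceless stop between vowels /o/ and /o/, so it voices to [g]. /p/ is a voiceless stop between vowels /e/ and /e/, so it voices to [b]. /t/ is a voiceless stop between vowels /e/ and /o/, so it voices to [d]. /t/ is a voiceless stop between vowels /i/ and /a/, so it voices to [d]. /nokoibepetoritae/ → nogoibebedoridae.
Rule 3 (intervocalic spirantization): /b/ is a stop between vowels /i/ and /e/, so it spirantizes to the fricative [v]. /b/ is a stop between vowels /e/ and /e/, so it spirantizes to the fricative [v]. /d/ is a stop between vowels /e/ and /o/, so it spirantizes to the fricative [z]. /d/ is a stop between vowels /i/ and /a/, so it spirantizes to the fricative [z]. /nogoibebedoridae/ → nogoivevezorizae.
Rule 4 (intervocalic voicing): no segment meets the environment; /nogoivevezorizae/ is unchanged.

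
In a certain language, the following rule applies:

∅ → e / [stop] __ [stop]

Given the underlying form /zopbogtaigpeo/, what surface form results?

zopebogetaigepeo

/p/ and /b/ form a stop–stop cluster, so [e] is inserted between them.
/g/ and /t/ form a stop–stop cluster, so [e] is inserted between them.
/g/ and /p/ form a stop–stop cluster, so [e] is inserted between them.
Surface form: [zopebogetaigepeo].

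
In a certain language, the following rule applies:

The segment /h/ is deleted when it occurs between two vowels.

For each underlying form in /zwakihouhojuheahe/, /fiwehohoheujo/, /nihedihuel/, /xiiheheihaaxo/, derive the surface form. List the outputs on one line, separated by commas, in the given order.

/zwakihouhojuheahe/: /h/ occurs between vowels /i/ and /o/, so it deletes. /h/ occurs between vowels /u/ and /o/, so it deletes. /h/ occurs between vowels /u/ and /e/, so it deletes. /h/ occurs between vowels /a/ and /e/, so it deletes. → [zwakiouojueae].
/fiwehohoheujo/: /h/ occurs between vowels /e/ and /o/, so it deletes. /h/ occurs between vowels /o/ and /o/, so it deletes. /h/ occurs between vowels /o/ and /e/, so it deletes. → [fiweooeujo].
/nihedihuel/: /h/ occurs between vowels /i/ and /e/, so it deletes. /h/ occurs between vowels /i/ and /u/, so it deletes. → [niediuel].
/xiiheheihaaxo/: /h/ occurs between vowels /i/ and /e/, so it deletes. /h/ occurs between vowels /e/ and /e/, so it deletes. /h/ occurs between vowels /i/ and /a/, so it deletes. → [xiieeiaaxo].

zwakiouojueae, fiweooeujo, niediuel, xiieeiaaxo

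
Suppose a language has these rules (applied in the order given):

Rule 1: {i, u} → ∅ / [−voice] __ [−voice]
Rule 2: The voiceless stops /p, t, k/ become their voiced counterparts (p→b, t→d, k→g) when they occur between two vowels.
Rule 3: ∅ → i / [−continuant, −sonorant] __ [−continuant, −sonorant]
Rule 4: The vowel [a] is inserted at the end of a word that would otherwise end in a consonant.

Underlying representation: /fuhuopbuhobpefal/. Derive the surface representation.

fhuopibuhobipefala

Rule 1 (high vowel syncope): /u/ is a high vowel flanked by voiceless consonants /f/ and /h/, so it deletes. /fuhuopbuhobpefal/ → fhuopbuhobpefal.
Rule 2 (intervocalic voicing): no segment meets the environment; /fhuopbuhobpefal/ is unchanged.
Rule 3 (stop-cluster i-epenthesis): /p/ and /b/ form a stop–stop cluster, so [i] is inserted between them. /b/ and /p/ form a stop–stop cluster, so [i] is inserted between them. /fhuopbuhobpefal/ → fhuopibuhobipefal.
Rule 4 (final a-epenthesis): the form ends in the consonant /l/, so [a] is inserted word-finally. /fhuopibuhobipefal/ → fhuopibuhobipefala.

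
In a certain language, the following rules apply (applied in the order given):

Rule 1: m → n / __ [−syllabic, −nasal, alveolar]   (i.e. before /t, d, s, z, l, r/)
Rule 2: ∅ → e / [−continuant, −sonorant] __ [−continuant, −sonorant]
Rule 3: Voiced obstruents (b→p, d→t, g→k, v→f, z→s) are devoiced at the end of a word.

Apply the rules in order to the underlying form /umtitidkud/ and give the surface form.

untitidekut

Rule 1 (nasal place assimilation): /m/ precedes the alveolar consonant /t/, so it assimilates in place to [n]. /umtitidkud/ → untitidkud.
Rule 2 (stop-cluster e-epenthesis): /d/ and /k/ form a stop–stop cluster, so [e] is inserted between them. /untitidkud/ → untitidekud.
Rule 3 (final devoicing): /d/ is a voiced obstruent in word-final position, so it devoices to [t]. /untitidekud/ → untitidekut.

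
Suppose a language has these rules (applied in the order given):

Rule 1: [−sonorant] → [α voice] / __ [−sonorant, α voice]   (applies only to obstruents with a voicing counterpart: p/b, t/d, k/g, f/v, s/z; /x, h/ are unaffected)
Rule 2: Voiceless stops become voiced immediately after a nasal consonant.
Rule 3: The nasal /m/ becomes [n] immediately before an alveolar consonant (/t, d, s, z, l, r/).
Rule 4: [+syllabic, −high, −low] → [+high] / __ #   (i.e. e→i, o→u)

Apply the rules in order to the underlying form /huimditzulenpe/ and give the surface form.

Rule 1 (regressive voicing assimilation): /t/ precedes the voiced obstruent /z/, so it voices to [d] by assimilation. /huimditzulenpe/ → huimdidzulenpe.
Rule 2 (post-nasal voicing): /p/ is a voiceless stop immediately after the nasal /n/, so it voices to [b]. /huimdidzulenpe/ → huimdidzulenbe.
Rule 3 (nasal place assimilation): /m/ precedes the alveolar consonant /d/, so it assimilates in place to [n]. /huimdidzulenbe/ → huindidzulenbe.
Rule 4 (final vowel raising): /e/ is a mid vowel in word-final position, so it raises to [i]. /huindidzulenbe/ → huindidzulenbi.

huindidzulenbi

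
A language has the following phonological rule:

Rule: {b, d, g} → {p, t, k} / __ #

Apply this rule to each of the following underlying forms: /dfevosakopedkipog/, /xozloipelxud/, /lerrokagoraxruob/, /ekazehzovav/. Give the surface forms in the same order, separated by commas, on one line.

dfevosakopedkipok, xozloipelxut, lerrokagoraxruop, ekazehzovav

/dfevosakopedkipog/: /g/ is a voiced stop in word-final position, so it devoices to [k]. → [dfevosakopedkipok].
/xozloipelxud/: /d/ is a voiced stop in word-final position, so it devoices to [t]. → [xozloipelxut].
/lerrokagoraxruob/: /b/ is a voiced stop in word-final position, so it devoices to [p]. → [lerrokagoraxruop].
/ekazehzovav/: the rule's environment is not met; surfaces unchanged as [ekazehzovav].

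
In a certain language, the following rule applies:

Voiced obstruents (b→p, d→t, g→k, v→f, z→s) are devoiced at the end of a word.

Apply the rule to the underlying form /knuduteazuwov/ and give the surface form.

Scanning /knuduteazuwov/: /d/ at position 4 is not in the conditioning environment; /z/ at position 9 is not in the conditioning environment; /v/ is a voiced obstruent in word-final position, so it devoices to [f].
Result: [knuduteazuwof].

knuduteazuwof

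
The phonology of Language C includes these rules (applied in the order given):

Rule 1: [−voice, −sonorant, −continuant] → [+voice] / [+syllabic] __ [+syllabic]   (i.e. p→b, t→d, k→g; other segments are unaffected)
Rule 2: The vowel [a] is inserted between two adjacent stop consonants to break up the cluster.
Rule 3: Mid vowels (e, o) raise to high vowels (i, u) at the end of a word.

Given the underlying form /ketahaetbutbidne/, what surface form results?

kedahaetabutabidni

Rule 1 (intervocalic voicing): /t/ is a voiceless stop between vowels /e/ and /a/, so it voices to [d]. /ketahaetbutbidne/ → kedahaetbutbidne.
Rule 2 (stop-cluster a-epenthesis): /t/ and /b/ form a stop–stop cluster, so [a] is inserted between them. /t/ and /b/ form a stop–stop cluster, so [a] is inserted between them. /kedahaetbutbidne/ → kedahaetabutabidne.
Rule 3 (final vowel raising): /e/ is a mid vowel in word-final position, so it raises to [i]. /kedahaetabutabidne/ → kedahaetabutabidni.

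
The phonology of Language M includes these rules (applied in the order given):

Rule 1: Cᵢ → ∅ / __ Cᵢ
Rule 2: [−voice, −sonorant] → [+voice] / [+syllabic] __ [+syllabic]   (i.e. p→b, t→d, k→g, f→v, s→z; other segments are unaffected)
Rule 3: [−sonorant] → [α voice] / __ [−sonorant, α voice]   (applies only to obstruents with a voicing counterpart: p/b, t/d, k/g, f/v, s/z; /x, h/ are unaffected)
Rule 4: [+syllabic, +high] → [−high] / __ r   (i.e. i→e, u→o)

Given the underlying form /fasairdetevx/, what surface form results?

fazaerdedefx

Rule 1 (degemination): no segment meets the environment; /fasairdetevx/ is unchanged.
Rule 2 (intervocalic voicing): /s/ is a voiceless obstruent between vowels /a/ and /a/, so it voices to [z]. /t/ is a voiceless obstruent between vowels /e/ and /e/, so it voices to [d]. /fasairdetevx/ → fazairdedevx.
Rule 3 (regressive voicing assimilation): /v/ precedes the voiceless obstruent /x/, so it devoices to [f] by assimilation. /fazairdedevx/ → fazairdedefx.
Rule 4 (pre-rhotic lowering): /i/ is a high vowel immediately before /r/, so it lowers to [e]. /fazairdedefx/ → fazaerdedefx.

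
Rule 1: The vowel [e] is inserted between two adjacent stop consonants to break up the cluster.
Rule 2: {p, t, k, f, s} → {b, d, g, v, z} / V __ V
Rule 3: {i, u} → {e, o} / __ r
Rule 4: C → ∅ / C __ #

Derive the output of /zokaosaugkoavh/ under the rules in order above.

Rule 1 (stop-cluster e-epenthesis): /g/ and /k/ form a stop–stop cluster, so [e] is inserted between them. /zokaosaugkoavh/ → zokaosaugekoavh.
Rule 2 (intervocalic voicing): /k/ is a voiceless obstruent between vowels /o/ and /a/, so it voices to [g]. /s/ is a voiceless obstruent between vowels /o/ and /a/, so it voices to [z]. /k/ is a voiceless obstruent between vowels /e/ and /o/, so it voices to [g]. /zokaosaugekoavh/ → zogaozaugegoavh.
Rule 3 (pre-rhotic lowering): no segment meets the environment; /zogaozaugegoavh/ is unchanged.
Rule 4 (final cluster simplification): /h/ is the second consonant of a word-final cluster /vh/, so it deletes. /zogaozaugegoavh/ → zogaozaugegoav.

zogaozaugegoav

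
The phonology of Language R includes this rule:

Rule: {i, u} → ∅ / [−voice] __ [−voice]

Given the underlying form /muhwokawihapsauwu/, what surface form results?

No segment of /muhwokawihapsauwu/ meets the structural description of the rule, so the form surfaces unchanged.

muhwokawihapsauwu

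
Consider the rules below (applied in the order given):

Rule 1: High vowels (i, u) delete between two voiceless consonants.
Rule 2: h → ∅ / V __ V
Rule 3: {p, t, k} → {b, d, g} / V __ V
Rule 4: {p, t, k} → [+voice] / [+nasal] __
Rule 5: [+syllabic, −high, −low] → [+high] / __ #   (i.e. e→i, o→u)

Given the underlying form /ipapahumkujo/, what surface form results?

ibabaumguju

Rule 1 (high vowel syncope): no segment meets the environment; /ipapahumkujo/ is unchanged.
Rule 2 (intervocalic h-deletion): /h/ occurs between vowels /a/ and /u/, so it deletes. /ipapahumkujo/ → ipapaumkujo.
Rule 3 (intervocalic voicing): /p/ is a voiceless stop between vowels /i/ and /a/, so it voices to [b]. /p/ is a voiceless stop between vowels /a/ and /a/, so it voices to [b]. /ipapaumkujo/ → ibabaumkujo.
Rule 4 (post-nasal voicing): /k/ is a voiceless stop immediately after the nasal /m/, so it voices to [g]. /ibabaumkujo/ → ibabaumgujo.
Rule 5 (final vowel raising): /o/ is a mid vowel in word-final position, so it raises to [u]. /ibabaumgujo/ → ibabaumguju.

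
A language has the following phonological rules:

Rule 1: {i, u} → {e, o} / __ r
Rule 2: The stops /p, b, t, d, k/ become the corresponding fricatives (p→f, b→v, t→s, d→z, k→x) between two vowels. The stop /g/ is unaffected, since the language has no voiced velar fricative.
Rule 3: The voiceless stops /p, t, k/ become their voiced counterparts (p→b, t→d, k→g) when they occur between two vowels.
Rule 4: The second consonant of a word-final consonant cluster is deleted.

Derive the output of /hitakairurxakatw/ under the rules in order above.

Rule 1 (pre-rhotic lowering): /i/ is a high vowel immediately before /r/, so it lowers to [e]. /u/ is a high vowel immediately before /r/, so it lowers to [o]. /hitakairurxakatw/ → hitakaerorxakatw.
Rule 2 (intervocalic spirantization): /t/ is a stop between vowels /i/ and /a/, so it spirantizes to the fricative [s]. /k/ is a stop between vowels /a/ and /a/, so it spirantizes to the fricative [x]. /k/ is a stop between vowels /a/ and /a/, so it spirantizes to the fricative [x]. /hitakaerorxakatw/ → hisaxaerorxaxatw.
Rule 3 (intervocalic voicing): no segment meets the environment; /hisaxaerorxaxatw/ is unchanged.
Rule 4 (final cluster simplification): /w/ is the second consonant of a word-final cluster /tw/, so it deletes. /hisaxaerorxaxatw/ → hisaxaerorxaxat.

hisaxaerorxaxat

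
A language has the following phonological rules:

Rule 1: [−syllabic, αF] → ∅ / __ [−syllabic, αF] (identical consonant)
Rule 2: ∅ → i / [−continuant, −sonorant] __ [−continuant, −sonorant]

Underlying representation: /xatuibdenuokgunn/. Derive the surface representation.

xatuibidenuokigun

Rule 1 (degemination): /nn/ is a geminate; the first /n/ deletes. /xatuibdenuokgunn/ → xatuibdenuokgun.
Rule 2 (stop-cluster i-epenthesis): /b/ and /d/ form a stop–stop cluster, so [i] is inserted between them. /k/ and /g/ form a stop–stop cluster, so [i] is inserted between them. /xatuibdenuokgun/ → xatuibidenuokigun.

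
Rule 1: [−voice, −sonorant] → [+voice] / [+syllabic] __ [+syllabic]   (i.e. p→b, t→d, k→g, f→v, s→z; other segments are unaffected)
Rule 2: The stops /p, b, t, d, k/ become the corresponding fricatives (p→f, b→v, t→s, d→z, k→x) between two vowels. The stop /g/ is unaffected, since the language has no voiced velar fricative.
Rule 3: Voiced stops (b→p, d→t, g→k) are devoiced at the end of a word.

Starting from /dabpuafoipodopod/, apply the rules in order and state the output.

dabpuavoivozovot

Rule 1 (intervocalic voicing): /f/ is a voiceless obstruent between vowels /a/ and /o/, so it voices to [v]. /p/ is a voiceless obstruent between vowels /i/ and /o/, so it voices to [b]. /p/ is a voiceless obstruent between vowels /o/ and /o/, so it voices to [b]. /dabpuafoipodopod/ → dabpuavoibodobod.
Rule 2 (intervocalic spirantization): /b/ is a stop between vowels /i/ and /o/, so it spirantizes to the fricative [v]. /d/ is a stop between vowels /o/ and /o/, so it spirantizes to the fricative [z]. /b/ is a stop between vowels /o/ and /o/, so it spirantizes to the fricative [v]. /dabpuavoibodobod/ → dabpuavoivozovod.
Rule 3 (final devoicing): /d/ is a voiced stop in word-final position, so it devoices to [t]. /dabpuavoivozovod/ → dabpuavoivozovot.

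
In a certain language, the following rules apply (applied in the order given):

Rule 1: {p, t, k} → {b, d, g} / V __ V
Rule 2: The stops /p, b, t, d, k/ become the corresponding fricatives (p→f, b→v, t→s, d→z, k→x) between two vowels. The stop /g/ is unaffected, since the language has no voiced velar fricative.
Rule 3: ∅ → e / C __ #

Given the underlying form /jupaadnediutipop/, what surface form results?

Rule 1 (intervocalic voicing): /p/ is a voiceless stop between vowels /u/ and /a/, so it voices to [b]. /t/ is a voiceless stop between vowels /u/ and /i/, so it voices to [d]. /p/ is a voiceless stop between vowels /i/ and /o/, so it voices to [b]. /jupaadnediutipop/ → jubaadnediudibop.
Rule 2 (intervocalic spirantization): /b/ is a stop between vowels /u/ and /a/, so it spirantizes to the fricative [v]. /d/ is a stop between vowels /e/ and /i/, so it spirantizes to the fricative [z]. /d/ is a stop between vowels /u/ and /i/, so it spirantizes to the fricative [z]. /b/ is a stop between vowels /i/ and /o/, so it spirantizes to the fricative [v]. /jubaadnediudibop/ → juvaadneziuzivop.
Rule 3 (final e-epenthesis): the form ends in the consonant /p/, so [e] is inserted word-finally. /juvaadneziuzivop/ → juvaadneziuzivope.

juvaadneziuzivope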